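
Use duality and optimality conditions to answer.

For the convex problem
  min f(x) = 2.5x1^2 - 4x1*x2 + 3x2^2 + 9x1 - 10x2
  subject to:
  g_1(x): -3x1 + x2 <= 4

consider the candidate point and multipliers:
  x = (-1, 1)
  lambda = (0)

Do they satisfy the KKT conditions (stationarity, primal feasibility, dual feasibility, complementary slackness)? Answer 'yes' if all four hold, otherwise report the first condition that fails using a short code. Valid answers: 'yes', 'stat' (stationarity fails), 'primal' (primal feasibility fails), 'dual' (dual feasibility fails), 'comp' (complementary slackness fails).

Gradient of f: grad f(x) = Q x + c = (0, 0)
Constraint values g_i(x) = a_i^T x - b_i:
  g_1((-1, 1)) = 0
Stationarity residual: grad f(x) + sum_i lambda_i a_i = (0, 0)
  -> stationarity OK
Primal feasibility (all g_i <= 0): OK
Dual feasibility (all lambda_i >= 0): OK
Complementary slackness (lambda_i * g_i(x) = 0 for all i): OK

Verdict: yes, KKT holds.

yes


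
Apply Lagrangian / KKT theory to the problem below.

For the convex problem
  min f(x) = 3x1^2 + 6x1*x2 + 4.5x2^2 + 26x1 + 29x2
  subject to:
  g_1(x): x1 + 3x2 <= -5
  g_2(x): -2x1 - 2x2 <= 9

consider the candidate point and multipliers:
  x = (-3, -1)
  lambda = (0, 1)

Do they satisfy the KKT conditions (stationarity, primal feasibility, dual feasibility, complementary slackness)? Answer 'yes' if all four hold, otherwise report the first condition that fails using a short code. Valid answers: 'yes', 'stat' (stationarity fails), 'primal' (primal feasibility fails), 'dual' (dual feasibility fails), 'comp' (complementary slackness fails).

Gradient of f: grad f(x) = Q x + c = (2, 2)
Constraint values g_i(x) = a_i^T x - b_i:
  g_1((-3, -1)) = -1
  g_2((-3, -1)) = -1
Stationarity residual: grad f(x) + sum_i lambda_i a_i = (0, 0)
  -> stationarity OK
Primal feasibility (all g_i <= 0): OK
Dual feasibility (all lambda_i >= 0): OK
Complementary slackness (lambda_i * g_i(x) = 0 for all i): FAILS

Verdict: the first failing condition is complementary_slackness -> comp.

comp


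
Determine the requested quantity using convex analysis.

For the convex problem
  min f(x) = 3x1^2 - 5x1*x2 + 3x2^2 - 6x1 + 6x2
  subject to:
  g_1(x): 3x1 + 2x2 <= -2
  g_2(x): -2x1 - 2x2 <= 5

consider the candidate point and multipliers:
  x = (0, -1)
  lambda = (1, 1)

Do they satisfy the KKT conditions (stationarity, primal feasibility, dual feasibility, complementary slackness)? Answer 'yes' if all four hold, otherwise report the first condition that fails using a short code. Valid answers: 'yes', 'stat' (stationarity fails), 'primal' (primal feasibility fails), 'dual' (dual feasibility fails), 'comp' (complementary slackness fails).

Gradient of f: grad f(x) = Q x + c = (-1, 0)
Constraint values g_i(x) = a_i^T x - b_i:
  g_1((0, -1)) = 0
  g_2((0, -1)) = -3
Stationarity residual: grad f(x) + sum_i lambda_i a_i = (0, 0)
  -> stationarity OK
Primal feasibility (all g_i <= 0): OK
Dual feasibility (all lambda_i >= 0): OK
Complementary slackness (lambda_i * g_i(x) = 0 for all i): FAILS

Verdict: the first failing condition is complementary_slackness -> comp.

comp


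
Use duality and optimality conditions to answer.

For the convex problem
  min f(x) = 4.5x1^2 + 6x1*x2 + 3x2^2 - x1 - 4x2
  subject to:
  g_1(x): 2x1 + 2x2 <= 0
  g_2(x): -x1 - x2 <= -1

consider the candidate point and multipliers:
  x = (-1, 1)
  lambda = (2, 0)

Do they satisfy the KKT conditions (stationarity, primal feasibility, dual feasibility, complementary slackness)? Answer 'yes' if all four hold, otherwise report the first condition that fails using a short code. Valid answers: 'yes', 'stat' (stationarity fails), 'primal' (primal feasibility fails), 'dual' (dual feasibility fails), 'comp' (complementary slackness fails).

Gradient of f: grad f(x) = Q x + c = (-4, -4)
Constraint values g_i(x) = a_i^T x - b_i:
  g_1((-1, 1)) = 0
  g_2((-1, 1)) = 1
Stationarity residual: grad f(x) + sum_i lambda_i a_i = (0, 0)
  -> stationarity OK
Primal feasibility (all g_i <= 0): FAILS
Dual feasibility (all lambda_i >= 0): OK
Complementary slackness (lambda_i * g_i(x) = 0 for all i): OK

Verdict: the first failing condition is primal_feasibility -> primal.

primal


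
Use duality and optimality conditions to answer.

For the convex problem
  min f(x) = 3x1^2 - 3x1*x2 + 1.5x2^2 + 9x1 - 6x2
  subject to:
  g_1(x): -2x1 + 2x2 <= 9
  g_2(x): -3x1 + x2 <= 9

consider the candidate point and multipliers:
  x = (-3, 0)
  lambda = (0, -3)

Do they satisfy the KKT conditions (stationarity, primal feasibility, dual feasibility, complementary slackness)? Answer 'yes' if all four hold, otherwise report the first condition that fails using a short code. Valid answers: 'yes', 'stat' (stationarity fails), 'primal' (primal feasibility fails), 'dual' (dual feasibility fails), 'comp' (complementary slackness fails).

Gradient of f: grad f(x) = Q x + c = (-9, 3)
Constraint values g_i(x) = a_i^T x - b_i:
  g_1((-3, 0)) = -3
  g_2((-3, 0)) = 0
Stationarity residual: grad f(x) + sum_i lambda_i a_i = (0, 0)
  -> stationarity OK
Primal feasibility (all g_i <= 0): OK
Dual feasibility (all lambda_i >= 0): FAILS
Complementary slackness (lambda_i * g_i(x) = 0 for all i): OK

Verdict: the first failing condition is dual_feasibility -> dual.

dual


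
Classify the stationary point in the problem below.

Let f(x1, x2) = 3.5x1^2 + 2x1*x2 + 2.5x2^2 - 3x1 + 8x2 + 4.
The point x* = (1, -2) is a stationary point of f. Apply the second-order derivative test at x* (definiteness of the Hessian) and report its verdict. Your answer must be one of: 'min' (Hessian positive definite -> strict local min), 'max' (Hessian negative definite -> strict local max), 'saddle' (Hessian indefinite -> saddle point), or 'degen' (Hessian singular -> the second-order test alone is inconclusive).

Compute the Hessian H = grad^2 f:
  H = [[7, 2], [2, 5]]
Verify stationarity: grad f(x*) = H x* + g = (0, 0).
Eigenvalues of H: 3.7639, 8.2361.
Both eigenvalues > 0, so H is positive definite -> x* is a strict local min.

min


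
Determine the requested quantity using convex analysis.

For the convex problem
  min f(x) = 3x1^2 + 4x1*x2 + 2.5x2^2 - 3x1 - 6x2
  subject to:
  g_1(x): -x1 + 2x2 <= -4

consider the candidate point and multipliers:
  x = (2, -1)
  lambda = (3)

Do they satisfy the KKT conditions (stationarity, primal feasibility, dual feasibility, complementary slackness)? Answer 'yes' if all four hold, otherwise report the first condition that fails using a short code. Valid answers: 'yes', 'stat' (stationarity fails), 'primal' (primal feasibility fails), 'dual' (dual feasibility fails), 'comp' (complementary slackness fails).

Gradient of f: grad f(x) = Q x + c = (5, -3)
Constraint values g_i(x) = a_i^T x - b_i:
  g_1((2, -1)) = 0
Stationarity residual: grad f(x) + sum_i lambda_i a_i = (2, 3)
  -> stationarity FAILS
Primal feasibility (all g_i <= 0): OK
Dual feasibility (all lambda_i >= 0): OK
Complementary slackness (lambda_i * g_i(x) = 0 for all i): OK

Verdict: the first failing condition is stationarity -> stat.

stat


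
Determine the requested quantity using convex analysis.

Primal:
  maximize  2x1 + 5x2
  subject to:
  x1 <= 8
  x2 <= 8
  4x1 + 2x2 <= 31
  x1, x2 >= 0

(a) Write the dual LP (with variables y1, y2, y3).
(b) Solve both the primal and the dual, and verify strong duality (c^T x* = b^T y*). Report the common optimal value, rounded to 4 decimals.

The standard primal-dual pair for 'max c^T x s.t. A x <= b, x >= 0' is:
  Dual:  min b^T y  s.t.  A^T y >= c,  y >= 0.

So the dual LP is:
  minimize  8y1 + 8y2 + 31y3
  subject to:
    y1 + 4y3 >= 2
    y2 + 2y3 >= 5
    y1, y2, y3 >= 0

Solving the primal: x* = (3.75, 8).
  primal value c^T x* = 47.5.
Solving the dual: y* = (0, 4, 0.5).
  dual value b^T y* = 47.5.
Strong duality: c^T x* = b^T y*. Confirmed.

47.5


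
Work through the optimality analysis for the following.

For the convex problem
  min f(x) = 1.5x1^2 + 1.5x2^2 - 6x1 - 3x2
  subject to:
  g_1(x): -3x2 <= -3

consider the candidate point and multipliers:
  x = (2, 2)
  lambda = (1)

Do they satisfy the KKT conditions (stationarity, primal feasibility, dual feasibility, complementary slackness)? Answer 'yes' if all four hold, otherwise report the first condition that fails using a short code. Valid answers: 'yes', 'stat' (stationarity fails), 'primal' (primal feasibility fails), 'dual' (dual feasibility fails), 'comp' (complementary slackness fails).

Gradient of f: grad f(x) = Q x + c = (0, 3)
Constraint values g_i(x) = a_i^T x - b_i:
  g_1((2, 2)) = -3
Stationarity residual: grad f(x) + sum_i lambda_i a_i = (0, 0)
  -> stationarity OK
Primal feasibility (all g_i <= 0): OK
Dual feasibility (all lambda_i >= 0): OK
Complementary slackness (lambda_i * g_i(x) = 0 for all i): FAILS

Verdict: the first failing condition is complementary_slackness -> comp.

comp


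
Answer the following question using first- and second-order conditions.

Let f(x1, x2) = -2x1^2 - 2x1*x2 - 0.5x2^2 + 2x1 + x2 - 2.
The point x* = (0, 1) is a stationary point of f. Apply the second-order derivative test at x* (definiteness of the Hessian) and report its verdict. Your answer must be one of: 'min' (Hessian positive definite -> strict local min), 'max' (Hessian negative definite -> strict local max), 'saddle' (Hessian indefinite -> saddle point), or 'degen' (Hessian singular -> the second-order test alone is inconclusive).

Compute the Hessian H = grad^2 f:
  H = [[-4, -2], [-2, -1]]
Verify stationarity: grad f(x*) = H x* + g = (0, 0).
Eigenvalues of H: -5, 0.
H has a zero eigenvalue (singular; negative semidefinite but not definite), so H is neither positive definite, negative definite, nor indefinite. The second-order test alone is inconclusive -> degen.
(Indeed, f is constant along the null direction of H through x*, so x* is not a strict local extremum.)

degen


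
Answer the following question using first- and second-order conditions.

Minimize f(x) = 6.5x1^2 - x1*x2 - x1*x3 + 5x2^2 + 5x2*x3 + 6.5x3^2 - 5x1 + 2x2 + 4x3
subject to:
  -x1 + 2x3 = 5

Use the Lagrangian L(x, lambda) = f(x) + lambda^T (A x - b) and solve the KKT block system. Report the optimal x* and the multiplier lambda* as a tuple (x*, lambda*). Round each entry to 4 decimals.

Form the Lagrangian:
  L(x, lambda) = (1/2) x^T Q x + c^T x + lambda^T (A x - b)
Stationarity (grad_x L = 0): Q x + c + A^T lambda = 0.
Primal feasibility: A x = b.

This gives the KKT block system:
  [ Q   A^T ] [ x     ]   [-c ]
  [ A    0  ] [ lambda ] = [ b ]

Solving the linear system:
  x*      = (-0.5707, -1.3644, 2.2146)
  lambda* = (-13.2696)
  f(x*)   = 37.6656

x* = (-0.5707, -1.3644, 2.2146), lambda* = (-13.2696)


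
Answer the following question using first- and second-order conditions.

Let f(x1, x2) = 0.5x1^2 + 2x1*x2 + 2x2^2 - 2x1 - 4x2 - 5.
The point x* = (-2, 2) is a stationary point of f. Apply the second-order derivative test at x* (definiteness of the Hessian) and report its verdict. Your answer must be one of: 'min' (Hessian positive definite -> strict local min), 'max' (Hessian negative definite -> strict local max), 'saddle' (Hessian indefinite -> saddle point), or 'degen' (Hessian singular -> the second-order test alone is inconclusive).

Compute the Hessian H = grad^2 f:
  H = [[1, 2], [2, 4]]
Verify stationarity: grad f(x*) = H x* + g = (0, 0).
Eigenvalues of H: 0, 5.
H has a zero eigenvalue (singular; positive semidefinite but not definite), so H is neither positive definite, negative definite, nor indefinite. The second-order test alone is inconclusive -> degen.
(Indeed, f is constant along the null direction of H through x*, so x* is not a strict local extremum.)

degen


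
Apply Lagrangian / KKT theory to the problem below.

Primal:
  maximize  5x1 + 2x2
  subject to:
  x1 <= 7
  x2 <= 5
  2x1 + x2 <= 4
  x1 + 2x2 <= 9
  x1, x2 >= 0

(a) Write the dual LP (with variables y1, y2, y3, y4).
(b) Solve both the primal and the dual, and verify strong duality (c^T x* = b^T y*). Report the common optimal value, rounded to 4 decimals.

The standard primal-dual pair for 'max c^T x s.t. A x <= b, x >= 0' is:
  Dual:  min b^T y  s.t.  A^T y >= c,  y >= 0.

So the dual LP is:
  minimize  7y1 + 5y2 + 4y3 + 9y4
  subject to:
    y1 + 2y3 + y4 >= 5
    y2 + y3 + 2y4 >= 2
    y1, y2, y3, y4 >= 0

Solving the primal: x* = (2, 0).
  primal value c^T x* = 10.
Solving the dual: y* = (0, 0, 2.5, 0).
  dual value b^T y* = 10.
Strong duality: c^T x* = b^T y*. Confirmed.

10


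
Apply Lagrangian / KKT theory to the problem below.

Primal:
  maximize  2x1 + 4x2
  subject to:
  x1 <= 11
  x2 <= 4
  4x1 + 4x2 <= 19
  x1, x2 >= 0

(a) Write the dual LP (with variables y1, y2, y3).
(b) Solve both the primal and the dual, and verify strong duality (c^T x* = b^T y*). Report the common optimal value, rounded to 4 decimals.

The standard primal-dual pair for 'max c^T x s.t. A x <= b, x >= 0' is:
  Dual:  min b^T y  s.t.  A^T y >= c,  y >= 0.

So the dual LP is:
  minimize  11y1 + 4y2 + 19y3
  subject to:
    y1 + 4y3 >= 2
    y2 + 4y3 >= 4
    y1, y2, y3 >= 0

Solving the primal: x* = (0.75, 4).
  primal value c^T x* = 17.5.
Solving the dual: y* = (0, 2, 0.5).
  dual value b^T y* = 17.5.
Strong duality: c^T x* = b^T y*. Confirmed.

17.5


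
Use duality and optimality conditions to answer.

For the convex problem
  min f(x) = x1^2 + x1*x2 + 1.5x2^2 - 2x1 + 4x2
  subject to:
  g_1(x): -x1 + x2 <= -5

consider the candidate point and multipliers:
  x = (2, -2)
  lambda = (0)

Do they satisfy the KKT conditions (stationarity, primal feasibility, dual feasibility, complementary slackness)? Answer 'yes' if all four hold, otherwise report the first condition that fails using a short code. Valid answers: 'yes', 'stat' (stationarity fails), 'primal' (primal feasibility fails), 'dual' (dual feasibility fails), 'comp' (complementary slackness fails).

Gradient of f: grad f(x) = Q x + c = (0, 0)
Constraint values g_i(x) = a_i^T x - b_i:
  g_1((2, -2)) = 1
Stationarity residual: grad f(x) + sum_i lambda_i a_i = (0, 0)
  -> stationarity OK
Primal feasibility (all g_i <= 0): FAILS
Dual feasibility (all lambda_i >= 0): OK
Complementary slackness (lambda_i * g_i(x) = 0 for all i): OK

Verdict: the first failing condition is primal_feasibility -> primal.

primal


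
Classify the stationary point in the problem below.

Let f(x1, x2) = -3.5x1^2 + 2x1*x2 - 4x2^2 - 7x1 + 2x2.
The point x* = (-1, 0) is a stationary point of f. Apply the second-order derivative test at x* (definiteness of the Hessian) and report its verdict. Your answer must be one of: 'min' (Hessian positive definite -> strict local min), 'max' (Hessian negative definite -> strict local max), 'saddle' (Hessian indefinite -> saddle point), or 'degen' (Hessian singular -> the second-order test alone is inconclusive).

Compute the Hessian H = grad^2 f:
  H = [[-7, 2], [2, -8]]
Verify stationarity: grad f(x*) = H x* + g = (0, 0).
Eigenvalues of H: -9.5616, -5.4384.
Both eigenvalues < 0, so H is negative definite -> x* is a strict local max.

max


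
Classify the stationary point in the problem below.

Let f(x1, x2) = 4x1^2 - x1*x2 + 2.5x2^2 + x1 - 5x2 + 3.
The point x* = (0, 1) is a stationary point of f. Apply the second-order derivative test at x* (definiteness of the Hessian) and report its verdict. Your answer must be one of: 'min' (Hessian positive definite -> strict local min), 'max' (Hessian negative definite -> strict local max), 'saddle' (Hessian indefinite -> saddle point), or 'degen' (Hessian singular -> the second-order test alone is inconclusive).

Compute the Hessian H = grad^2 f:
  H = [[8, -1], [-1, 5]]
Verify stationarity: grad f(x*) = H x* + g = (0, 0).
Eigenvalues of H: 4.6972, 8.3028.
Both eigenvalues > 0, so H is positive definite -> x* is a strict local min.

min


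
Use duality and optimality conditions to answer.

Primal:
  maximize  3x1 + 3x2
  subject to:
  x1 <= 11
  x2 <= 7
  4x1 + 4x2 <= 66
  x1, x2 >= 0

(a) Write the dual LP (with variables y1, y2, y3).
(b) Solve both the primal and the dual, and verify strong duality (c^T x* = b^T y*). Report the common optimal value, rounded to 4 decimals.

The standard primal-dual pair for 'max c^T x s.t. A x <= b, x >= 0' is:
  Dual:  min b^T y  s.t.  A^T y >= c,  y >= 0.

So the dual LP is:
  minimize  11y1 + 7y2 + 66y3
  subject to:
    y1 + 4y3 >= 3
    y2 + 4y3 >= 3
    y1, y2, y3 >= 0

Solving the primal: x* = (9.5, 7).
  primal value c^T x* = 49.5.
Solving the dual: y* = (0, 0, 0.75).
  dual value b^T y* = 49.5.
Strong duality: c^T x* = b^T y*. Confirmed.

49.5


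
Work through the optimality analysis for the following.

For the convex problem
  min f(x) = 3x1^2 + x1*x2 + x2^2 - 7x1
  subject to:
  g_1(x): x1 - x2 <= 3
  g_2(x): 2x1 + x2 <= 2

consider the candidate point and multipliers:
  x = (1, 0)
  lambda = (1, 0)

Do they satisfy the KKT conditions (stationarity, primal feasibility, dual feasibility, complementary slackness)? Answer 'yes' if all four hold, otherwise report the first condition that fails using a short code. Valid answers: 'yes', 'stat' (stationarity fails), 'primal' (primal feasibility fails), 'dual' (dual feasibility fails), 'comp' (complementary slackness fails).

Gradient of f: grad f(x) = Q x + c = (-1, 1)
Constraint values g_i(x) = a_i^T x - b_i:
  g_1((1, 0)) = -2
  g_2((1, 0)) = 0
Stationarity residual: grad f(x) + sum_i lambda_i a_i = (0, 0)
  -> stationarity OK
Primal feasibility (all g_i <= 0): OK
Dual feasibility (all lambda_i >= 0): OK
Complementary slackness (lambda_i * g_i(x) = 0 for all i): FAILS

Verdict: the first failing condition is complementary_slackness -> comp.

comp


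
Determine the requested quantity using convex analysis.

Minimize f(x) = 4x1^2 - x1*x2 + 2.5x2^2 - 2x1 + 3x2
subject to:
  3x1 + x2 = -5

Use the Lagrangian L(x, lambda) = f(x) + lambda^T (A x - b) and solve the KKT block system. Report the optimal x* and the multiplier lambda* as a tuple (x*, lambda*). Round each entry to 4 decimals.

Form the Lagrangian:
  L(x, lambda) = (1/2) x^T Q x + c^T x + lambda^T (A x - b)
Stationarity (grad_x L = 0): Q x + c + A^T lambda = 0.
Primal feasibility: A x = b.

This gives the KKT block system:
  [ Q   A^T ] [ x     ]   [-c ]
  [ A    0  ] [ lambda ] = [ b ]

Solving the linear system:
  x*      = (-1.1695, -1.4915)
  lambda* = (3.2881)
  f(x*)   = 7.1525

x* = (-1.1695, -1.4915), lambda* = (3.2881)


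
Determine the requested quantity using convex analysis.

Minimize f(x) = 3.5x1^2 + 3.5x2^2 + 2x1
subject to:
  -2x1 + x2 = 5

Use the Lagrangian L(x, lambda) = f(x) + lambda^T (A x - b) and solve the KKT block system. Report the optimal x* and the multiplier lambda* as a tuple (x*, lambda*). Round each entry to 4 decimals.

Form the Lagrangian:
  L(x, lambda) = (1/2) x^T Q x + c^T x + lambda^T (A x - b)
Stationarity (grad_x L = 0): Q x + c + A^T lambda = 0.
Primal feasibility: A x = b.

This gives the KKT block system:
  [ Q   A^T ] [ x     ]   [-c ]
  [ A    0  ] [ lambda ] = [ b ]

Solving the linear system:
  x*      = (-2.0571, 0.8857)
  lambda* = (-6.2)
  f(x*)   = 13.4429

x* = (-2.0571, 0.8857), lambda* = (-6.2)


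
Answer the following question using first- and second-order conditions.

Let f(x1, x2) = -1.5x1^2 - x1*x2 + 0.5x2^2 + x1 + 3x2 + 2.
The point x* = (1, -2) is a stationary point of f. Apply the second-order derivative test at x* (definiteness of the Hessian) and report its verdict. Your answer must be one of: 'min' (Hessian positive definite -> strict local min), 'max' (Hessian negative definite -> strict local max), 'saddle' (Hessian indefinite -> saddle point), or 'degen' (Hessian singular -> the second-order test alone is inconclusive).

Compute the Hessian H = grad^2 f:
  H = [[-3, -1], [-1, 1]]
Verify stationarity: grad f(x*) = H x* + g = (0, 0).
Eigenvalues of H: -3.2361, 1.2361.
Eigenvalues have mixed signs, so H is indefinite -> x* is a saddle point.

saddle


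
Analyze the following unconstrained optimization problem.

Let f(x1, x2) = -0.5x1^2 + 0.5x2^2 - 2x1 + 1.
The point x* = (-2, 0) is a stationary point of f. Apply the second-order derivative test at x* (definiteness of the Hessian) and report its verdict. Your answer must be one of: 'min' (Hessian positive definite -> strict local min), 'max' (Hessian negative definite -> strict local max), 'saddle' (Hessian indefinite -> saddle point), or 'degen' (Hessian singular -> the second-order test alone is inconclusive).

Compute the Hessian H = grad^2 f:
  H = [[-1, 0], [0, 1]]
Verify stationarity: grad f(x*) = H x* + g = (0, 0).
Eigenvalues of H: -1, 1.
Eigenvalues have mixed signs, so H is indefinite -> x* is a saddle point.

saddle


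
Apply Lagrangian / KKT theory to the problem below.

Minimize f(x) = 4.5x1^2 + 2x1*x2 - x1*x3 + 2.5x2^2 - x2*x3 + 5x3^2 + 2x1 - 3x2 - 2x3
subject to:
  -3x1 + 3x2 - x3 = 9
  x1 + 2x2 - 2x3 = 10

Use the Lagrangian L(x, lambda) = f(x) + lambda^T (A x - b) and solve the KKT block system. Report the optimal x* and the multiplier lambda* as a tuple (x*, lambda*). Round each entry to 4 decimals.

Form the Lagrangian:
  L(x, lambda) = (1/2) x^T Q x + c^T x + lambda^T (A x - b)
Stationarity (grad_x L = 0): Q x + c + A^T lambda = 0.
Primal feasibility: A x = b.

This gives the KKT block system:
  [ Q   A^T ] [ x     ]   [-c ]
  [ A    0  ] [ lambda ] = [ b ]

Solving the linear system:
  x*      = (0.7188, 3.2579, -1.3827)
  lambda* = (1.8473, -10.8257)
  f(x*)   = 43.0305

x* = (0.7188, 3.2579, -1.3827), lambda* = (1.8473, -10.8257)


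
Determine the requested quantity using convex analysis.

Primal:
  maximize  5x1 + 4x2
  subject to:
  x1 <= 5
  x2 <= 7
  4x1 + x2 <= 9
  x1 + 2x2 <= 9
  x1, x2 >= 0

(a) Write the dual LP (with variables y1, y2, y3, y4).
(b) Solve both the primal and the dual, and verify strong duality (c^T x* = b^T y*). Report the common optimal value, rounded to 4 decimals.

The standard primal-dual pair for 'max c^T x s.t. A x <= b, x >= 0' is:
  Dual:  min b^T y  s.t.  A^T y >= c,  y >= 0.

So the dual LP is:
  minimize  5y1 + 7y2 + 9y3 + 9y4
  subject to:
    y1 + 4y3 + y4 >= 5
    y2 + y3 + 2y4 >= 4
    y1, y2, y3, y4 >= 0

Solving the primal: x* = (1.2857, 3.8571).
  primal value c^T x* = 21.8571.
Solving the dual: y* = (0, 0, 0.8571, 1.5714).
  dual value b^T y* = 21.8571.
Strong duality: c^T x* = b^T y*. Confirmed.

21.8571


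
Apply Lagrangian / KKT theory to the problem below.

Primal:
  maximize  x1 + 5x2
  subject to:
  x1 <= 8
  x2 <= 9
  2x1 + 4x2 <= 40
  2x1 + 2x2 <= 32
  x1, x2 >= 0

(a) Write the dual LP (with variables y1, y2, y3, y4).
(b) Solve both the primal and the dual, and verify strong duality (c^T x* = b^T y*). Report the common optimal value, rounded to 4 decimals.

The standard primal-dual pair for 'max c^T x s.t. A x <= b, x >= 0' is:
  Dual:  min b^T y  s.t.  A^T y >= c,  y >= 0.

So the dual LP is:
  minimize  8y1 + 9y2 + 40y3 + 32y4
  subject to:
    y1 + 2y3 + 2y4 >= 1
    y2 + 4y3 + 2y4 >= 5
    y1, y2, y3, y4 >= 0

Solving the primal: x* = (2, 9).
  primal value c^T x* = 47.
Solving the dual: y* = (0, 3, 0.5, 0).
  dual value b^T y* = 47.
Strong duality: c^T x* = b^T y*. Confirmed.

47


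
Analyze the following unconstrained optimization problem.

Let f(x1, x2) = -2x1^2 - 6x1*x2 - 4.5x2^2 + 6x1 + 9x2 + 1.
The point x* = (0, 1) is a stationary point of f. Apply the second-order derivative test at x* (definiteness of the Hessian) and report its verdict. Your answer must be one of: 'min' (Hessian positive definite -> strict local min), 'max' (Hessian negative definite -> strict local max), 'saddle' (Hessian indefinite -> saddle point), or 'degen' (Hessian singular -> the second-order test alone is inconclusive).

Compute the Hessian H = grad^2 f:
  H = [[-4, -6], [-6, -9]]
Verify stationarity: grad f(x*) = H x* + g = (0, 0).
Eigenvalues of H: -13, 0.
H has a zero eigenvalue (singular; negative semidefinite but not definite), so H is neither positive definite, negative definite, nor indefinite. The second-order test alone is inconclusive -> degen.
(Indeed, f is constant along the null direction of H through x*, so x* is not a strict local extremum.)

degen


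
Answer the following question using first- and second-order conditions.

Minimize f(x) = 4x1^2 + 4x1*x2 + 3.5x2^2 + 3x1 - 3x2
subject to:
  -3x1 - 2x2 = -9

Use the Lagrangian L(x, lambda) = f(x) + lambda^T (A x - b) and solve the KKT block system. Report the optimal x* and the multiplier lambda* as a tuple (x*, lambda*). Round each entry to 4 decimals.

Form the Lagrangian:
  L(x, lambda) = (1/2) x^T Q x + c^T x + lambda^T (A x - b)
Stationarity (grad_x L = 0): Q x + c + A^T lambda = 0.
Primal feasibility: A x = b.

This gives the KKT block system:
  [ Q   A^T ] [ x     ]   [-c ]
  [ A    0  ] [ lambda ] = [ b ]

Solving the linear system:
  x*      = (1.8511, 1.7234)
  lambda* = (8.234)
  f(x*)   = 37.2447

x* = (1.8511, 1.7234), lambda* = (8.234)


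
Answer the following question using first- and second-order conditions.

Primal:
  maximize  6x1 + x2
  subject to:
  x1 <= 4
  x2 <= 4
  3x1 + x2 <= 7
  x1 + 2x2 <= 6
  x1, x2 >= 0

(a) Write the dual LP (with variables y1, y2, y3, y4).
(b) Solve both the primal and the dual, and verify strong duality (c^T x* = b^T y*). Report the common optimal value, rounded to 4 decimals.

The standard primal-dual pair for 'max c^T x s.t. A x <= b, x >= 0' is:
  Dual:  min b^T y  s.t.  A^T y >= c,  y >= 0.

So the dual LP is:
  minimize  4y1 + 4y2 + 7y3 + 6y4
  subject to:
    y1 + 3y3 + y4 >= 6
    y2 + y3 + 2y4 >= 1
    y1, y2, y3, y4 >= 0

Solving the primal: x* = (2.3333, 0).
  primal value c^T x* = 14.
Solving the dual: y* = (0, 0, 2, 0).
  dual value b^T y* = 14.
Strong duality: c^T x* = b^T y*. Confirmed.

14


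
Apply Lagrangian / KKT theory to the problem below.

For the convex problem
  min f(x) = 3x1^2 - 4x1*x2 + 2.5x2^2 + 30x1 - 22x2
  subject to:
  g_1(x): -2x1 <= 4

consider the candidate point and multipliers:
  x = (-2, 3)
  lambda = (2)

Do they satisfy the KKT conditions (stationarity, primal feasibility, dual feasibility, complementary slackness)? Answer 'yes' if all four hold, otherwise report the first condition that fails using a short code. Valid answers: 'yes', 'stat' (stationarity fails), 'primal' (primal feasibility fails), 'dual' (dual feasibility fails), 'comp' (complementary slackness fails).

Gradient of f: grad f(x) = Q x + c = (6, 1)
Constraint values g_i(x) = a_i^T x - b_i:
  g_1((-2, 3)) = 0
Stationarity residual: grad f(x) + sum_i lambda_i a_i = (2, 1)
  -> stationarity FAILS
Primal feasibility (all g_i <= 0): OK
Dual feasibility (all lambda_i >= 0): OK
Complementary slackness (lambda_i * g_i(x) = 0 for all i): OK

Verdict: the first failing condition is stationarity -> stat.

stat


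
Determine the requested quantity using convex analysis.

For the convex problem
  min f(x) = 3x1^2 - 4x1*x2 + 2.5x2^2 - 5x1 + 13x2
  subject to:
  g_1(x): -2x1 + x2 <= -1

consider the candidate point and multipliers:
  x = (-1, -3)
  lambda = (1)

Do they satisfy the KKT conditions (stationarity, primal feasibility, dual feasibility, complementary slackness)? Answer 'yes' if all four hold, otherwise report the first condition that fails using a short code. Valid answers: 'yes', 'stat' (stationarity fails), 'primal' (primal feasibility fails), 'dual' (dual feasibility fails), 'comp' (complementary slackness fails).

Gradient of f: grad f(x) = Q x + c = (1, 2)
Constraint values g_i(x) = a_i^T x - b_i:
  g_1((-1, -3)) = 0
Stationarity residual: grad f(x) + sum_i lambda_i a_i = (-1, 3)
  -> stationarity FAILS
Primal feasibility (all g_i <= 0): OK
Dual feasibility (all lambda_i >= 0): OK
Complementary slackness (lambda_i * g_i(x) = 0 for all i): OK

Verdict: the first failing condition is stationarity -> stat.

stat


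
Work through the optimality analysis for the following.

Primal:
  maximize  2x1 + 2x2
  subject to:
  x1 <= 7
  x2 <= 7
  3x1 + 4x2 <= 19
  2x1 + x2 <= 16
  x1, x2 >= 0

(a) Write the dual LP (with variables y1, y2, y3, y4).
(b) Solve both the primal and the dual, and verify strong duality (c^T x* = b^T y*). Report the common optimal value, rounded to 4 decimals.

The standard primal-dual pair for 'max c^T x s.t. A x <= b, x >= 0' is:
  Dual:  min b^T y  s.t.  A^T y >= c,  y >= 0.

So the dual LP is:
  minimize  7y1 + 7y2 + 19y3 + 16y4
  subject to:
    y1 + 3y3 + 2y4 >= 2
    y2 + 4y3 + y4 >= 2
    y1, y2, y3, y4 >= 0

Solving the primal: x* = (6.3333, 0).
  primal value c^T x* = 12.6667.
Solving the dual: y* = (0, 0, 0.6667, 0).
  dual value b^T y* = 12.6667.
Strong duality: c^T x* = b^T y*. Confirmed.

12.6667


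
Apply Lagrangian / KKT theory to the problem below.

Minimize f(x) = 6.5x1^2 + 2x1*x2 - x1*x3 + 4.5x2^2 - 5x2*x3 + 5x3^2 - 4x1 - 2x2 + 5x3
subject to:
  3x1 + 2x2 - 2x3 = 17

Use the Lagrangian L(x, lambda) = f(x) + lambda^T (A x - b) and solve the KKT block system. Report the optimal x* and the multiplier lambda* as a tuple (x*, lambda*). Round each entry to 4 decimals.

Form the Lagrangian:
  L(x, lambda) = (1/2) x^T Q x + c^T x + lambda^T (A x - b)
Stationarity (grad_x L = 0): Q x + c + A^T lambda = 0.
Primal feasibility: A x = b.

This gives the KKT block system:
  [ Q   A^T ] [ x     ]   [-c ]
  [ A    0  ] [ lambda ] = [ b ]

Solving the linear system:
  x*      = (3.1952, 1.3712, -2.336)
  lambda* = (-14.2054)
  f(x*)   = 107.1447

x* = (3.1952, 1.3712, -2.336), lambda* = (-14.2054)


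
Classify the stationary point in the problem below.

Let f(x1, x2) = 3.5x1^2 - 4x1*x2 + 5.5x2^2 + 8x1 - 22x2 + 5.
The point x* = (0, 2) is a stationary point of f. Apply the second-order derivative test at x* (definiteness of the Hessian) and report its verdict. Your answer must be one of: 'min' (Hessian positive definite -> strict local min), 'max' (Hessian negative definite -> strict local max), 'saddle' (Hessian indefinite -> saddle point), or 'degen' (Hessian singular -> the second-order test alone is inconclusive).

Compute the Hessian H = grad^2 f:
  H = [[7, -4], [-4, 11]]
Verify stationarity: grad f(x*) = H x* + g = (0, 0).
Eigenvalues of H: 4.5279, 13.4721.
Both eigenvalues > 0, so H is positive definite -> x* is a strict local min.

min


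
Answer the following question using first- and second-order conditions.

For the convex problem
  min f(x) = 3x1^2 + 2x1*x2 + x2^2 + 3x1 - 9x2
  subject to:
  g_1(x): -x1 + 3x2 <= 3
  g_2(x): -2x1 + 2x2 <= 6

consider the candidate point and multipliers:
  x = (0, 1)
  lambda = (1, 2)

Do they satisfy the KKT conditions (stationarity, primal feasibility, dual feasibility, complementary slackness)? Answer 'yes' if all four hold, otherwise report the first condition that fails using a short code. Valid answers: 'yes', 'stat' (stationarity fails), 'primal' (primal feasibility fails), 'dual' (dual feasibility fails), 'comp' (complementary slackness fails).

Gradient of f: grad f(x) = Q x + c = (5, -7)
Constraint values g_i(x) = a_i^T x - b_i:
  g_1((0, 1)) = 0
  g_2((0, 1)) = -4
Stationarity residual: grad f(x) + sum_i lambda_i a_i = (0, 0)
  -> stationarity OK
Primal feasibility (all g_i <= 0): OK
Dual feasibility (all lambda_i >= 0): OK
Complementary slackness (lambda_i * g_i(x) = 0 for all i): FAILS

Verdict: the first failing condition is complementary_slackness -> comp.

comp


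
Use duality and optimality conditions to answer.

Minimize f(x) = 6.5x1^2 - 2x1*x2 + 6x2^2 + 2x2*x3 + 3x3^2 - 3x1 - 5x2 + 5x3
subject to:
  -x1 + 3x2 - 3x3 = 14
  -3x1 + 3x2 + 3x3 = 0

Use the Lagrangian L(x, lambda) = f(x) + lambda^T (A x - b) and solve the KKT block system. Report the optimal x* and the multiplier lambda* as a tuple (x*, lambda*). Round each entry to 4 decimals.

Form the Lagrangian:
  L(x, lambda) = (1/2) x^T Q x + c^T x + lambda^T (A x - b)
Stationarity (grad_x L = 0): Q x + c + A^T lambda = 0.
Primal feasibility: A x = b.

This gives the KKT block system:
  [ Q   A^T ] [ x     ]   [-c ]
  [ A    0  ] [ lambda ] = [ b ]

Solving the linear system:
  x*      = (-0.1806, 2.2129, -2.3935)
  lambda* = (-3.6774, -2.0323)
  f(x*)   = 14.4968

x* = (-0.1806, 2.2129, -2.3935), lambda* = (-3.6774, -2.0323)


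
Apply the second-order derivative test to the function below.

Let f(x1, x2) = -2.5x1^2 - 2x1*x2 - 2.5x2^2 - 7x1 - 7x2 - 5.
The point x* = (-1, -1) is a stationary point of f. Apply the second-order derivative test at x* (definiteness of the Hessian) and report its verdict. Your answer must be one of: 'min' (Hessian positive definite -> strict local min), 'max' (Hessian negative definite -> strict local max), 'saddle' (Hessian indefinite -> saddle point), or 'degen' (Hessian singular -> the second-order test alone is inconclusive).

Compute the Hessian H = grad^2 f:
  H = [[-5, -2], [-2, -5]]
Verify stationarity: grad f(x*) = H x* + g = (0, 0).
Eigenvalues of H: -7, -3.
Both eigenvalues < 0, so H is negative definite -> x* is a strict local max.

max


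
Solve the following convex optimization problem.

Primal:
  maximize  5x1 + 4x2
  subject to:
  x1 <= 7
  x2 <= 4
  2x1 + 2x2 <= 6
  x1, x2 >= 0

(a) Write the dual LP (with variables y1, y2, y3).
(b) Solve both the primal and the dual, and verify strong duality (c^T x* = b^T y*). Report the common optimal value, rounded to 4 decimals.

The standard primal-dual pair for 'max c^T x s.t. A x <= b, x >= 0' is:
  Dual:  min b^T y  s.t.  A^T y >= c,  y >= 0.

So the dual LP is:
  minimize  7y1 + 4y2 + 6y3
  subject to:
    y1 + 2y3 >= 5
    y2 + 2y3 >= 4
    y1, y2, y3 >= 0

Solving the primal: x* = (3, 0).
  primal value c^T x* = 15.
Solving the dual: y* = (0, 0, 2.5).
  dual value b^T y* = 15.
Strong duality: c^T x* = b^T y*. Confirmed.

15


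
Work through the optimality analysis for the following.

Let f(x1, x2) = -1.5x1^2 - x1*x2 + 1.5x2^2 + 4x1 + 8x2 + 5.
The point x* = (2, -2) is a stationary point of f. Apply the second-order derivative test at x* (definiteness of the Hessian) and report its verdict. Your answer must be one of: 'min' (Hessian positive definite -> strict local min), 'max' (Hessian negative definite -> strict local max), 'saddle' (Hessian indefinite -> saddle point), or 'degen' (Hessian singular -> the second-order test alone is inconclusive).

Compute the Hessian H = grad^2 f:
  H = [[-3, -1], [-1, 3]]
Verify stationarity: grad f(x*) = H x* + g = (0, 0).
Eigenvalues of H: -3.1623, 3.1623.
Eigenvalues have mixed signs, so H is indefinite -> x* is a saddle point.

saddle


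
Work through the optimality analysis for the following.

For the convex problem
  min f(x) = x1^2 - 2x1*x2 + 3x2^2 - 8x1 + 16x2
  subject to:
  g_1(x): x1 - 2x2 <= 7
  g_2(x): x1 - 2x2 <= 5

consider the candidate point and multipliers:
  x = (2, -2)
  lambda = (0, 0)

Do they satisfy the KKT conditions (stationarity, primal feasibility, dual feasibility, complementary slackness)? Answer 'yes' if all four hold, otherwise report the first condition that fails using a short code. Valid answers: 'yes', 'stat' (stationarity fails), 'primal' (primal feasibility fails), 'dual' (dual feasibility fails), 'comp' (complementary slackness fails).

Gradient of f: grad f(x) = Q x + c = (0, 0)
Constraint values g_i(x) = a_i^T x - b_i:
  g_1((2, -2)) = -1
  g_2((2, -2)) = 1
Stationarity residual: grad f(x) + sum_i lambda_i a_i = (0, 0)
  -> stationarity OK
Primal feasibility (all g_i <= 0): FAILS
Dual feasibility (all lambda_i >= 0): OK
Complementary slackness (lambda_i * g_i(x) = 0 for all i): OK

Verdict: the first failing condition is primal_feasibility -> primal.

primal


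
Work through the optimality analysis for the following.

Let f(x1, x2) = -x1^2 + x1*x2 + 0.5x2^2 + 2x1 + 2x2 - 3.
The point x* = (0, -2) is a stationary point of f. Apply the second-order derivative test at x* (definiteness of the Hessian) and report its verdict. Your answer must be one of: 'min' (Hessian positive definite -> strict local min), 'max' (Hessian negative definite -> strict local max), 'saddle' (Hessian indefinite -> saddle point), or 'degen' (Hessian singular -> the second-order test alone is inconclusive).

Compute the Hessian H = grad^2 f:
  H = [[-2, 1], [1, 1]]
Verify stationarity: grad f(x*) = H x* + g = (0, 0).
Eigenvalues of H: -2.3028, 1.3028.
Eigenvalues have mixed signs, so H is indefinite -> x* is a saddle point.

saddle


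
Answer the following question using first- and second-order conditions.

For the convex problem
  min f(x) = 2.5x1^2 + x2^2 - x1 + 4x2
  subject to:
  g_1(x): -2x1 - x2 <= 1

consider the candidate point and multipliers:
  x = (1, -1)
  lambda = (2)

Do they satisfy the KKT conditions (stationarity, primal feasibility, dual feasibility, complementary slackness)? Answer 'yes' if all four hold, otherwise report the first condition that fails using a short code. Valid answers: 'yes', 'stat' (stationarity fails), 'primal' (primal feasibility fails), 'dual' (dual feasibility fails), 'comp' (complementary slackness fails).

Gradient of f: grad f(x) = Q x + c = (4, 2)
Constraint values g_i(x) = a_i^T x - b_i:
  g_1((1, -1)) = -2
Stationarity residual: grad f(x) + sum_i lambda_i a_i = (0, 0)
  -> stationarity OK
Primal feasibility (all g_i <= 0): OK
Dual feasibility (all lambda_i >= 0): OK
Complementary slackness (lambda_i * g_i(x) = 0 for all i): FAILS

Verdict: the first failing condition is complementary_slackness -> comp.

comp


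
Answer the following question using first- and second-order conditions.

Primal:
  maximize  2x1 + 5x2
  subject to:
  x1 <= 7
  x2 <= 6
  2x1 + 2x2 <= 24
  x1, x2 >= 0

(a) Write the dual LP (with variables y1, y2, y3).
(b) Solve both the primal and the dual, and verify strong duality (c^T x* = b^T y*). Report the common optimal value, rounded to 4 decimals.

The standard primal-dual pair for 'max c^T x s.t. A x <= b, x >= 0' is:
  Dual:  min b^T y  s.t.  A^T y >= c,  y >= 0.

So the dual LP is:
  minimize  7y1 + 6y2 + 24y3
  subject to:
    y1 + 2y3 >= 2
    y2 + 2y3 >= 5
    y1, y2, y3 >= 0

Solving the primal: x* = (6, 6).
  primal value c^T x* = 42.
Solving the dual: y* = (0, 3, 1).
  dual value b^T y* = 42.
Strong duality: c^T x* = b^T y*. Confirmed.

42


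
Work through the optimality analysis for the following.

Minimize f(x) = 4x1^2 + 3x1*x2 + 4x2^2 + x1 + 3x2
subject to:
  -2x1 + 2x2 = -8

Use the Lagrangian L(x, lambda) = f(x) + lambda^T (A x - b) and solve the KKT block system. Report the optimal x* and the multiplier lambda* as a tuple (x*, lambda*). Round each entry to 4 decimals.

Form the Lagrangian:
  L(x, lambda) = (1/2) x^T Q x + c^T x + lambda^T (A x - b)
Stationarity (grad_x L = 0): Q x + c + A^T lambda = 0.
Primal feasibility: A x = b.

This gives the KKT block system:
  [ Q   A^T ] [ x     ]   [-c ]
  [ A    0  ] [ lambda ] = [ b ]

Solving the linear system:
  x*      = (1.8182, -2.1818)
  lambda* = (4.5)
  f(x*)   = 15.6364

x* = (1.8182, -2.1818), lambda* = (4.5)


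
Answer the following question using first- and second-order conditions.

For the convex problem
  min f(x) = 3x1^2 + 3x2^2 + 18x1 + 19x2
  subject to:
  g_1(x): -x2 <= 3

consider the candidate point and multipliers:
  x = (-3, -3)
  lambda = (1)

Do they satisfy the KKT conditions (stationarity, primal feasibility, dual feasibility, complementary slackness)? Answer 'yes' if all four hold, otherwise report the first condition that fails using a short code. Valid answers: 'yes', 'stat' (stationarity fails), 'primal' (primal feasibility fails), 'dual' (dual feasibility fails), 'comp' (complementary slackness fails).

Gradient of f: grad f(x) = Q x + c = (0, 1)
Constraint values g_i(x) = a_i^T x - b_i:
  g_1((-3, -3)) = 0
Stationarity residual: grad f(x) + sum_i lambda_i a_i = (0, 0)
  -> stationarity OK
Primal feasibility (all g_i <= 0): OK
Dual feasibility (all lambda_i >= 0): OK
Complementary slackness (lambda_i * g_i(x) = 0 for all i): OK

Verdict: yes, KKT holds.

yes


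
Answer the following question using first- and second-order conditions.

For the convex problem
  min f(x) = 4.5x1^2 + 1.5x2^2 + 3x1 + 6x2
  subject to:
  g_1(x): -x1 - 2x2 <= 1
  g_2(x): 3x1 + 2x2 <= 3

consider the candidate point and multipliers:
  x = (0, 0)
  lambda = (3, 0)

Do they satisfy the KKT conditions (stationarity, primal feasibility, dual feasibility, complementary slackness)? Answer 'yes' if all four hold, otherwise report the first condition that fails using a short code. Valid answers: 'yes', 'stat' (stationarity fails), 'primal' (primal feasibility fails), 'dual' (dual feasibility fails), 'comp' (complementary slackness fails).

Gradient of f: grad f(x) = Q x + c = (3, 6)
Constraint values g_i(x) = a_i^T x - b_i:
  g_1((0, 0)) = -1
  g_2((0, 0)) = -3
Stationarity residual: grad f(x) + sum_i lambda_i a_i = (0, 0)
  -> stationarity OK
Primal feasibility (all g_i <= 0): OK
Dual feasibility (all lambda_i >= 0): OK
Complementary slackness (lambda_i * g_i(x) = 0 for all i): FAILS

Verdict: the first failing condition is complementary_slackness -> comp.

comp
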